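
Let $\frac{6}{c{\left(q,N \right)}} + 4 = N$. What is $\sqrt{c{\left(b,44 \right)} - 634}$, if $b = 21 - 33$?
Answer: $\frac{i \sqrt{63385}}{10} \approx 25.176 i$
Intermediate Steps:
$b = -12$ ($b = 21 - 33 = -12$)
$c{\left(q,N \right)} = \frac{6}{-4 + N}$
$\sqrt{c{\left(b,44 \right)} - 634} = \sqrt{\frac{6}{-4 + 44} - 634} = \sqrt{\frac{6}{40} - 634} = \sqrt{6 \cdot \frac{1}{40} - 634} = \sqrt{\frac{3}{20} - 634} = \sqrt{- \frac{12677}{20}} = \frac{i \sqrt{63385}}{10}$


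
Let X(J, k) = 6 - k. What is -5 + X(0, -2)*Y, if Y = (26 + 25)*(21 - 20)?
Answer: 403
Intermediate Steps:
Y = 51 (Y = 51*1 = 51)
-5 + X(0, -2)*Y = -5 + (6 - 1*(-2))*51 = -5 + (6 + 2)*51 = -5 + 8*51 = -5 + 408 = 403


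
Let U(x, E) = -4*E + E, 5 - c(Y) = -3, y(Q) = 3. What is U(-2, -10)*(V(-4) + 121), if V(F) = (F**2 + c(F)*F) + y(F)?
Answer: 3240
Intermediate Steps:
c(Y) = 8 (c(Y) = 5 - 1*(-3) = 5 + 3 = 8)
U(x, E) = -3*E
V(F) = 3 + F**2 + 8*F (V(F) = (F**2 + 8*F) + 3 = 3 + F**2 + 8*F)
U(-2, -10)*(V(-4) + 121) = (-3*(-10))*((3 + (-4)**2 + 8*(-4)) + 121) = 30*((3 + 16 - 32) + 121) = 30*(-13 + 121) = 30*108 = 3240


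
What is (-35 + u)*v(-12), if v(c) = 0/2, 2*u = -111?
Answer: 0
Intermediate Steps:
u = -111/2 (u = (1/2)*(-111) = -111/2 ≈ -55.500)
v(c) = 0 (v(c) = 0*(1/2) = 0)
(-35 + u)*v(-12) = (-35 - 111/2)*0 = -181/2*0 = 0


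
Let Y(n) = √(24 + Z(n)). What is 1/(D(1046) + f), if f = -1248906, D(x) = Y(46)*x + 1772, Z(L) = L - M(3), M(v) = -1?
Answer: -623567/777632765860 - 523*√71/777632765860 ≈ -8.0755e-7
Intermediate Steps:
Z(L) = 1 + L (Z(L) = L - 1*(-1) = L + 1 = 1 + L)
Y(n) = √(25 + n) (Y(n) = √(24 + (1 + n)) = √(25 + n))
D(x) = 1772 + x*√71 (D(x) = √(25 + 46)*x + 1772 = √71*x + 1772 = x*√71 + 1772 = 1772 + x*√71)
1/(D(1046) + f) = 1/((1772 + 1046*√71) - 1248906) = 1/(-1247134 + 1046*√71)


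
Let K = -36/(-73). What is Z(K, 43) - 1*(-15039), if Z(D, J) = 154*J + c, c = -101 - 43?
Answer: 21517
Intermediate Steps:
c = -144
K = 36/73 (K = -36*(-1/73) = 36/73 ≈ 0.49315)
Z(D, J) = -144 + 154*J (Z(D, J) = 154*J - 144 = -144 + 154*J)
Z(K, 43) - 1*(-15039) = (-144 + 154*43) - 1*(-15039) = (-144 + 6622) + 15039 = 6478 + 15039 = 21517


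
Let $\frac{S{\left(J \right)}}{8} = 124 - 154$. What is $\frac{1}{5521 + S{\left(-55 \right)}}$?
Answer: $\frac{1}{5281} \approx 0.00018936$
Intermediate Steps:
$S{\left(J \right)} = -240$ ($S{\left(J \right)} = 8 \left(124 - 154\right) = 8 \left(-30\right) = -240$)
$\frac{1}{5521 + S{\left(-55 \right)}} = \frac{1}{5521 - 240} = \frac{1}{5281}$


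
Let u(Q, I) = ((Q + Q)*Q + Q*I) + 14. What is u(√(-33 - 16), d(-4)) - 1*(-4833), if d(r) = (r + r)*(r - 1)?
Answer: 4749 + 280*I ≈ 4749.0 + 280.0*I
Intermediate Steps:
d(r) = 2*r*(-1 + r) (d(r) = (2*r)*(-1 + r) = 2*r*(-1 + r))
u(Q, I) = 14 + 2*Q² + I*Q (u(Q, I) = ((2*Q)*Q + I*Q) + 14 = (2*Q² + I*Q) + 14 = 14 + 2*Q² + I*Q)
u(√(-33 - 16), d(-4)) - 1*(-4833) = (14 + 2*(√(-33 - 16))² + (2*(-4)*(-1 - 4))*√(-33 - 16)) - 1*(-4833) = (14 + 2*(√(-49))² + (2*(-4)*(-5))*√(-49)) + 4833 = (14 + 2*(7*I)² + 40*(7*I)) + 4833 = (14 + 2*(-49) + 280*I) + 4833 = (14 - 98 + 280*I) + 4833 = (-84 + 280*I) + 4833 = 4749 + 280*I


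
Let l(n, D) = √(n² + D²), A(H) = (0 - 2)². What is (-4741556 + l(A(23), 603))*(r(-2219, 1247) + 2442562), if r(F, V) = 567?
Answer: -11584232968724 + 12215645*√14545 ≈ -1.1583e+13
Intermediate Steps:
A(H) = 4 (A(H) = (-2)² = 4)
l(n, D) = √(D² + n²)
(-4741556 + l(A(23), 603))*(r(-2219, 1247) + 2442562) = (-4741556 + √(603² + 4²))*(567 + 2442562) = (-4741556 + √(363609 + 16))*2443129 = (-4741556 + √363625)*2443129 = (-4741556 + 5*√14545)*2443129 = -11584232968724 + 12215645*√14545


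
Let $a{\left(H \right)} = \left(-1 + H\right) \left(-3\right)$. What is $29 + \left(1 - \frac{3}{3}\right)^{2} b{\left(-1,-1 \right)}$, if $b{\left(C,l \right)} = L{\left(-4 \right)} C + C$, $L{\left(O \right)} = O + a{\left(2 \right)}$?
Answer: $29$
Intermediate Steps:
$a{\left(H \right)} = 3 - 3 H$
$L{\left(O \right)} = -3 + O$ ($L{\left(O \right)} = O + \left(3 - 6\right) = O - 3 = -3 + O$)
$b{\left(C,l \right)} = - 6 C$ ($b{\left(C,l \right)} = \left(-3 - 4\right) C + C = - 7 C + C = - 6 C$)
$29 + \left(1 - \frac{3}{3}\right)^{2} b{\left(-1,-1 \right)} = 29 + \left(1 - \frac{3}{3}\right)^{2} \left(\left(-6\right) \left(-1\right)\right) = 29 + \left(1 - 1\right)^{2} \cdot 6 = 29 + 0^{2} \cdot 6 = 29 + 0 \cdot 6 = 29 + 0 = 29$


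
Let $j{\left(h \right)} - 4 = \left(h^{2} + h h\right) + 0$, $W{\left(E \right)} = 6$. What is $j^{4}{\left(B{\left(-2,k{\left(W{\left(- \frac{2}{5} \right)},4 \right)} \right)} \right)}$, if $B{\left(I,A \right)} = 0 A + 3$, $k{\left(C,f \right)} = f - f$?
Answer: $234256$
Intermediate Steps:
$k{\left(C,f \right)} = 0$
$B{\left(I,A \right)} = 3$ ($B{\left(I,A \right)} = 0 + 3 = 3$)
$j{\left(h \right)} = 4 + 2 h^{2}$ ($j{\left(h \right)} = 4 + \left(\left(h^{2} + h h\right) + 0\right) = 4 + \left(\left(h^{2} + h^{2}\right) + 0\right) = 4 + \left(2 h^{2} + 0\right) = 4 + 2 h^{2}$)
$j^{4}{\left(B{\left(-2,k{\left(W{\left(- \frac{2}{5} \right)},4 \right)} \right)} \right)} = \left(4 + 2 \cdot 3^{2}\right)^{4} = \left(4 + 2 \cdot 9\right)^{4} = \left(4 + 18\right)^{4} = 22^{4} = 234256$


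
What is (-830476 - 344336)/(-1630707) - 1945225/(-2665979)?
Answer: 2101372048341/1449143539051 ≈ 1.4501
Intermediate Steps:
(-830476 - 344336)/(-1630707) - 1945225/(-2665979) = -1174812*(-1/1630707) - 1945225*(-1/2665979) = 391604/543569 + 1945225/2665979 = 2101372048341/1449143539051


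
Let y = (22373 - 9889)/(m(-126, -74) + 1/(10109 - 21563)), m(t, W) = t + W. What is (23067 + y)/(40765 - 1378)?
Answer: 17566304977/30075926329 ≈ 0.58407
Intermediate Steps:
m(t, W) = W + t
y = -142991736/2290801 (y = (22373 - 9889)/((-74 - 126) + 1/(10109 - 21563)) = 12484/(-200 + 1/(-11454)) = 12484/(-200 - 1/11454) = 12484/(-2290801/11454) = 12484*(-11454/2290801) = -142991736/2290801 ≈ -62.420)
(23067 + y)/(40765 - 1378) = (23067 - 142991736/2290801)/(40765 - 1378) = (52698914931/2290801)/39387 = (52698914931/2290801)*(1/39387) = 17566304977/30075926329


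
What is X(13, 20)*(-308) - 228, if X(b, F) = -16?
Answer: 4700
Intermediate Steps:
X(13, 20)*(-308) - 228 = -16*(-308) - 228 = 4928 - 228 = 4700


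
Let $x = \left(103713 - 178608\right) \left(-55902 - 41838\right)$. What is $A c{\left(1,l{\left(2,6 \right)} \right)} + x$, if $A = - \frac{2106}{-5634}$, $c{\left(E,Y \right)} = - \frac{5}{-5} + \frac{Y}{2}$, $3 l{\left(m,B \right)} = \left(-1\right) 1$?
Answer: $\frac{4582468549995}{626} \approx 7.3202 \cdot 10^{9}$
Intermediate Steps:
$x = 7320237300$ ($x = \left(-74895\right) \left(-97740\right) = 7320237300$)
$l{\left(m,B \right)} = - \frac{1}{3}$ ($l{\left(m,B \right)} = \frac{\left(-1\right) 1}{3} = \frac{1}{3} \left(-1\right) = - \frac{1}{3}$)
$c{\left(E,Y \right)} = 1 + \frac{Y}{2}$ ($c{\left(E,Y \right)} = \left(-5\right) \left(- \frac{1}{5}\right) + Y \frac{1}{2} = 1 + \frac{Y}{2}$)
$A = \frac{117}{313}$ ($A = \left(-2106\right) \left(- \frac{1}{5634}\right) = \frac{117}{313} \approx 0.3738$)
$A c{\left(1,l{\left(2,6 \right)} \right)} + x = \frac{117 \left(1 + \frac{1}{2} \left(- \frac{1}{3}\right)\right)}{313} + 7320237300 = \frac{117 \left(1 - \frac{1}{6}\right)}{313} + 7320237300 = \frac{117}{313} \cdot \frac{5}{6} + 7320237300 = \frac{195}{626} + 7320237300 = \frac{4582468549995}{626}$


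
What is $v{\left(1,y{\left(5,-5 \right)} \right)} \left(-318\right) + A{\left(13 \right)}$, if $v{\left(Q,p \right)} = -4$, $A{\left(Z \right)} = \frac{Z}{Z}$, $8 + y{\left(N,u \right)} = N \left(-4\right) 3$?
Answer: $1273$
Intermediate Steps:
$y{\left(N,u \right)} = -8 - 12 N$ ($y{\left(N,u \right)} = -8 + N \left(-4\right) 3 = -8 + - 4 N 3 = -8 - 12 N$)
$A{\left(Z \right)} = 1$
$v{\left(1,y{\left(5,-5 \right)} \right)} \left(-318\right) + A{\left(13 \right)} = \left(-4\right) \left(-318\right) + 1 = 1272 + 1 = 1273$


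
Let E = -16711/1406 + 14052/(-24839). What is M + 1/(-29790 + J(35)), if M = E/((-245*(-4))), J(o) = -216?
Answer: -6541041720583/513480095283960 ≈ -0.012739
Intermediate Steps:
E = -434841641/34923634 (E = -16711*1/1406 + 14052*(-1/24839) = -16711/1406 - 14052/24839 = -434841641/34923634 ≈ -12.451)
M = -434841641/34225161320 (M = -434841641/(34923634*((-245*(-4)))) = -434841641/34923634/980 = -434841641/34923634*1/980 = -434841641/34225161320 ≈ -0.012705)
M + 1/(-29790 + J(35)) = -434841641/34225161320 + 1/(-29790 - 216) = -434841641/34225161320 + 1/(-30006) = -434841641/34225161320 - 1/30006 = -6541041720583/513480095283960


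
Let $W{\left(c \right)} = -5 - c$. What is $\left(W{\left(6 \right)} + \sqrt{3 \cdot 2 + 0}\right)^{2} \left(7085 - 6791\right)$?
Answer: $37338 - 6468 \sqrt{6} \approx 21495.0$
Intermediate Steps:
$\left(W{\left(6 \right)} + \sqrt{3 \cdot 2 + 0}\right)^{2} \left(7085 - 6791\right) = \left(\left(-5 - 6\right) + \sqrt{3 \cdot 2 + 0}\right)^{2} \left(7085 - 6791\right) = \left(\left(-5 - 6\right) + \sqrt{6 + 0}\right)^{2} \left(7085 - 6791\right) = \left(-11 + \sqrt{6}\right)^{2} \cdot 294 = 294 \left(-11 + \sqrt{6}\right)^{2}$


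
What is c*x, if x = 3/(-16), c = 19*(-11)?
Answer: 627/16 ≈ 39.188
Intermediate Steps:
c = -209
x = -3/16 (x = 3*(-1/16) = -3/16 ≈ -0.18750)
c*x = -209*(-3/16) = 627/16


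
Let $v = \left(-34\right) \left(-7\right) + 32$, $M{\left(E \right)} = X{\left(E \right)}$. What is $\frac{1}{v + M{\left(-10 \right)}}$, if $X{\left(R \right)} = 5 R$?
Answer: $\frac{1}{220} \approx 0.0045455$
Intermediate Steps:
$M{\left(E \right)} = 5 E$
$v = 270$ ($v = 238 + 32 = 270$)
$\frac{1}{v + M{\left(-10 \right)}} = \frac{1}{270 + 5 \left(-10\right)} = \frac{1}{270 - 50} = \frac{1}{220}$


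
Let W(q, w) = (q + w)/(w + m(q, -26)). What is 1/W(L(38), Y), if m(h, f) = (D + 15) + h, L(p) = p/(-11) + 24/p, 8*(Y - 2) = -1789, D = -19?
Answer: 381965/375277 ≈ 1.0178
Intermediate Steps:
Y = -1773/8 (Y = 2 + (1/8)*(-1789) = 2 - 1789/8 = -1773/8 ≈ -221.63)
L(p) = 24/p - p/11 (L(p) = p*(-1/11) + 24/p = -p/11 + 24/p = 24/p - p/11)
m(h, f) = -4 + h (m(h, f) = (-19 + 15) + h = -4 + h)
W(q, w) = (q + w)/(-4 + q + w) (W(q, w) = (q + w)/(w + (-4 + q)) = (q + w)/(-4 + q + w))
1/W(L(38), Y) = 1/(((24/38 - 1/11*38) - 1773/8)/(-4 + (24/38 - 1/11*38) - 1773/8)) = 1/(((24*(1/38) - 38/11) - 1773/8)/(-4 + (24*(1/38) - 38/11) - 1773/8)) = 1/(((12/19 - 38/11) - 1773/8)/(-4 + (12/19 - 38/11) - 1773/8)) = 1/((-590/209 - 1773/8)/(-4 - 590/209 - 1773/8)) = 1/(-375277/1672/(-381965/1672)) = 1/(-1672/381965*(-375277/1672)) = 1/(375277/381965) = 381965/375277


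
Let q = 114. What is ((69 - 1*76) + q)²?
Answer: 11449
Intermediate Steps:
((69 - 1*76) + q)² = ((69 - 1*76) + 114)² = ((69 - 76) + 114)² = (-7 + 114)² = 107² = 11449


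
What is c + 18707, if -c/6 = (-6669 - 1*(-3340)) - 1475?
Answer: 47531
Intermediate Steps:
c = 28824 (c = -6*((-6669 - 1*(-3340)) - 1475) = -6*((-6669 + 3340) - 1475) = -6*(-3329 - 1475) = -6*(-4804) = 28824)
c + 18707 = 28824 + 18707 = 47531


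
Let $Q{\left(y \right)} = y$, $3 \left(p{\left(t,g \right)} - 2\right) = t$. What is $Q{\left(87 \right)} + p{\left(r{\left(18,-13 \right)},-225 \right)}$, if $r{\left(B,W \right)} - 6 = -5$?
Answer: $\frac{268}{3} \approx 89.333$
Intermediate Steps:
$r{\left(B,W \right)} = 1$ ($r{\left(B,W \right)} = 6 - 5 = 1$)
$p{\left(t,g \right)} = 2 + \frac{t}{3}$
$Q{\left(87 \right)} + p{\left(r{\left(18,-13 \right)},-225 \right)} = 87 + \left(2 + \frac{1}{3} \cdot 1\right) = 87 + \left(2 + \frac{1}{3}\right) = 87 + \frac{7}{3} = \frac{268}{3}$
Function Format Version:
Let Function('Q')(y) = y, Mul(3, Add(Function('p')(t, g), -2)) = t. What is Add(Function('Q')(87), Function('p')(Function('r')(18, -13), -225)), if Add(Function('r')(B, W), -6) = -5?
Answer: Rational(268, 3) ≈ 89.333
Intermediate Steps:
Function('r')(B, W) = 1 (Function('r')(B, W) = Add(6, -5) = 1)
Function('p')(t, g) = Add(2, Mul(Rational(1, 3), t))
Add(Function('Q')(87), Function('p')(Function('r')(18, -13), -225)) = Add(87, Add(2, Mul(Rational(1, 3), 1))) = Add(87, Add(2, Rational(1, 3))) = Add(87, Rational(7, 3)) = Rational(268, 3)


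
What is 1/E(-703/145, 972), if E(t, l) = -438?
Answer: -1/438 ≈ -0.0022831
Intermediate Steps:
1/E(-703/145, 972) = 1/(-438) = -1/438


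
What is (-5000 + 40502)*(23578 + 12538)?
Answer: 1282190232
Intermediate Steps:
(-5000 + 40502)*(23578 + 12538) = 35502*36116 = 1282190232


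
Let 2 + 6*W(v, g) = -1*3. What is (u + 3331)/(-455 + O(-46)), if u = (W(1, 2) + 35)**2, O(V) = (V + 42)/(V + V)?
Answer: -3724643/376704 ≈ -9.8875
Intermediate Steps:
W(v, g) = -5/6 (W(v, g) = -1/3 + (-1*3)/6 = -1/3 + (1/6)*(-3) = -1/3 - 1/2 = -5/6)
O(V) = (42 + V)/(2*V) (O(V) = (42 + V)/((2*V)) = (42 + V)*(1/(2*V)) = (42 + V)/(2*V))
u = 42025/36 (u = (-5/6 + 35)**2 = (205/6)**2 = 42025/36 ≈ 1167.4)
(u + 3331)/(-455 + O(-46)) = (42025/36 + 3331)/(-455 + (1/2)*(42 - 46)/(-46)) = 161941/(36*(-455 + (1/2)*(-1/46)*(-4))) = 161941/(36*(-455 + 1/23)) = 161941/(36*(-10464/23)) = (161941/36)*(-23/10464) = -3724643/376704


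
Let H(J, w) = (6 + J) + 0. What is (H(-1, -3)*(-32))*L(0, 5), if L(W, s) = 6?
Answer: -960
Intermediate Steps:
H(J, w) = 6 + J
(H(-1, -3)*(-32))*L(0, 5) = ((6 - 1)*(-32))*6 = (5*(-32))*6 = -160*6 = -960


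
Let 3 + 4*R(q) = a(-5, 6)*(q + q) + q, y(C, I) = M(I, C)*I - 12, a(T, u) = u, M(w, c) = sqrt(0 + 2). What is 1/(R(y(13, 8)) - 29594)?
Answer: -474140/14050524593 - 416*sqrt(2)/14050524593 ≈ -3.3787e-5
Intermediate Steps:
M(w, c) = sqrt(2)
y(C, I) = -12 + I*sqrt(2) (y(C, I) = sqrt(2)*I - 12 = I*sqrt(2) - 12 = -12 + I*sqrt(2))
R(q) = -3/4 + 13*q/4 (R(q) = -3/4 + (6*(q + q) + q)/4 = -3/4 + (6*(2*q) + q)/4 = -3/4 + (12*q + q)/4 = -3/4 + (13*q)/4 = -3/4 + 13*q/4)
1/(R(y(13, 8)) - 29594) = 1/((-3/4 + 13*(-12 + 8*sqrt(2))/4) - 29594) = 1/((-3/4 + (-39 + 26*sqrt(2))) - 29594) = 1/((-159/4 + 26*sqrt(2)) - 29594) = 1/(-118535/4 + 26*sqrt(2))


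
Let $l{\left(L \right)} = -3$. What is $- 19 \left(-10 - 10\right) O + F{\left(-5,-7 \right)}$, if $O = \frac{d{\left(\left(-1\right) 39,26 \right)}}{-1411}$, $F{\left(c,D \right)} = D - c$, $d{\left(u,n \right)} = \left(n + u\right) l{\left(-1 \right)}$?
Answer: $- \frac{17642}{1411} \approx -12.503$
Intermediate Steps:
$d{\left(u,n \right)} = - 3 n - 3 u$ ($d{\left(u,n \right)} = \left(n + u\right) \left(-3\right) = - 3 n - 3 u$)
$O = - \frac{39}{1411}$ ($O = \frac{\left(-3\right) 26 - 3 \left(\left(-1\right) 39\right)}{-1411} = \left(-78 - -117\right) \left(- \frac{1}{1411}\right) = \left(-78 + 117\right) \left(- \frac{1}{1411}\right) = 39 \left(- \frac{1}{1411}\right) = - \frac{39}{1411} \approx -0.02764$)
$- 19 \left(-10 - 10\right) O + F{\left(-5,-7 \right)} = - 19 \left(-10 - 10\right) \left(- \frac{39}{1411}\right) - 2 = \left(-19\right) \left(-20\right) \left(- \frac{39}{1411}\right) + \left(-7 + 5\right) = 380 \left(- \frac{39}{1411}\right) - 2 = - \frac{14820}{1411} - 2 = - \frac{17642}{1411}$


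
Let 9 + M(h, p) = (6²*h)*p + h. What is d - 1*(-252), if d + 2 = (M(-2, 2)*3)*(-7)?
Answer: 3505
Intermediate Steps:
M(h, p) = -9 + h + 36*h*p (M(h, p) = -9 + ((6²*h)*p + h) = -9 + ((36*h)*p + h) = -9 + (36*h*p + h) = -9 + (h + 36*h*p) = -9 + h + 36*h*p)
d = 3253 (d = -2 + ((-9 - 2 + 36*(-2)*2)*3)*(-7) = -2 + ((-9 - 2 - 144)*3)*(-7) = -2 - 155*3*(-7) = -2 - 465*(-7) = -2 + 3255 = 3253)
d - 1*(-252) = 3253 - 1*(-252) = 3253 + 252 = 3505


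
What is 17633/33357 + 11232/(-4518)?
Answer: -16388885/8372607 ≈ -1.9574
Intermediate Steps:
17633/33357 + 11232/(-4518) = 17633*(1/33357) + 11232*(-1/4518) = 17633/33357 - 624/251 = -16388885/8372607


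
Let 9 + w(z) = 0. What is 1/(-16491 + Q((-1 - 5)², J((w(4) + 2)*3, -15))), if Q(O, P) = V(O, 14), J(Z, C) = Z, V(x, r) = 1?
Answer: -1/16490 ≈ -6.0643e-5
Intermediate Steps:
w(z) = -9 (w(z) = -9 + 0 = -9)
Q(O, P) = 1
1/(-16491 + Q((-1 - 5)², J((w(4) + 2)*3, -15))) = 1/(-16491 + 1) = 1/(-16490) = -1/16490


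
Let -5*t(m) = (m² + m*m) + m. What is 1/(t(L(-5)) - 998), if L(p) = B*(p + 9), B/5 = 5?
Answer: -1/5018 ≈ -0.00019928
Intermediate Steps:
B = 25 (B = 5*5 = 25)
L(p) = 225 + 25*p (L(p) = 25*(p + 9) = 25*(9 + p) = 225 + 25*p)
t(m) = -2*m²/5 - m/5 (t(m) = -((m² + m*m) + m)/5 = -((m² + m²) + m)/5 = -(2*m² + m)/5 = -(m + 2*m²)/5 = -2*m²/5 - m/5)
1/(t(L(-5)) - 998) = 1/(-(225 + 25*(-5))*(1 + 2*(225 + 25*(-5)))/5 - 998) = 1/(-(225 - 125)*(1 + 2*(225 - 125))/5 - 998) = 1/(-⅕*100*(1 + 2*100) - 998) = 1/(-⅕*100*(1 + 200) - 998) = 1/(-⅕*100*201 - 998) = 1/(-4020 - 998) = 1/(-5018) = -1/5018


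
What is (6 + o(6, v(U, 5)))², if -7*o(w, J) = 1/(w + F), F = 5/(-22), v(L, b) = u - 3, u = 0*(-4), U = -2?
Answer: 28217344/790321 ≈ 35.704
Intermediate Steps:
u = 0
v(L, b) = -3 (v(L, b) = 0 - 3 = -3)
F = -5/22 (F = 5*(-1/22) = -5/22 ≈ -0.22727)
o(w, J) = -1/(7*(-5/22 + w)) (o(w, J) = -1/(7*(w - 5/22)) = -1/(7*(-5/22 + w)))
(6 + o(6, v(U, 5)))² = (6 - 22/(-35 + 154*6))² = (6 - 22/(-35 + 924))² = (6 - 22/889)² = (5312/889)² = 28217344/790321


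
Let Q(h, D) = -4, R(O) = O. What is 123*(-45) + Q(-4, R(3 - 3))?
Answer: -5539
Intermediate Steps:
123*(-45) + Q(-4, R(3 - 3)) = 123*(-45) - 4 = -5535 - 4 = -5539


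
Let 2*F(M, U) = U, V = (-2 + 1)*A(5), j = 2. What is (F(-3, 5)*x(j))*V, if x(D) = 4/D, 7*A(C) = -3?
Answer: 15/7 ≈ 2.1429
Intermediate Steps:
A(C) = -3/7 (A(C) = (⅐)*(-3) = -3/7)
V = 3/7 (V = (-2 + 1)*(-3/7) = -1*(-3/7) = 3/7 ≈ 0.42857)
F(M, U) = U/2
(F(-3, 5)*x(j))*V = (((½)*5)*(4/2))*(3/7) = (5*(4*(½))/2)*(3/7) = ((5/2)*2)*(3/7) = 5*(3/7) = 15/7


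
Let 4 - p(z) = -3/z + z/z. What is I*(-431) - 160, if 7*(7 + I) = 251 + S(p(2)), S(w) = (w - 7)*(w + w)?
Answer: -156969/14 ≈ -11212.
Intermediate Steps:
p(z) = 3 + 3/z (p(z) = 4 - (-3/z + z/z) = 4 - (-3/z + 1) = 4 - (1 - 3/z) = 4 + (-1 + 3/z) = 3 + 3/z)
S(w) = 2*w*(-7 + w) (S(w) = (-7 + w)*(2*w) = 2*w*(-7 + w))
I = 359/14 (I = -7 + (251 + 2*(3 + 3/2)*(-7 + (3 + 3/2)))/7 = -7 + (251 + 2*(9/2)*(-7 + 9/2))/7 = -7 + (251 + 2*(9/2)*(-5/2))/7 = -7 + (251 - 45/2)/7 = -7 + (1/7)*(457/2) = -7 + 457/14 = 359/14 ≈ 25.643)
I*(-431) - 160 = (359/14)*(-431) - 160 = -154729/14 - 160 = -156969/14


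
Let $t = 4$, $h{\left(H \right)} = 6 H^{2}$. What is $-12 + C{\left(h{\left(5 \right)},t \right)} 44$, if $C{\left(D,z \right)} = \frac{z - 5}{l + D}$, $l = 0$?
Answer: $- \frac{922}{75} \approx -12.293$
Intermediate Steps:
$C{\left(D,z \right)} = \frac{-5 + z}{D}$ ($C{\left(D,z \right)} = \frac{z - 5}{0 + D} = \frac{-5 + z}{D}$)
$-12 + C{\left(h{\left(5 \right)},t \right)} 44 = -12 + \frac{-5 + 4}{6 \cdot 5^{2}} \cdot 44 = -12 + \frac{1}{6 \cdot 25} \left(-1\right) 44 = -12 + \frac{1}{150} \left(-1\right) 44 = -12 - \frac{22}{75} = - \frac{922}{75}$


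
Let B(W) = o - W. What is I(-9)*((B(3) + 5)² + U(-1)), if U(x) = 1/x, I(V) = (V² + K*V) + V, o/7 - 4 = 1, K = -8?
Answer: 196992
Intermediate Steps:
o = 35 (o = 28 + 7*1 = 28 + 7 = 35)
B(W) = 35 - W
I(V) = V² - 7*V (I(V) = (V² - 8*V) + V = V² - 7*V)
I(-9)*((B(3) + 5)² + U(-1)) = (-9*(-7 - 9))*(((35 - 1*3) + 5)² + 1/(-1)) = (-9*(-16))*(((35 - 3) + 5)² - 1) = 144*((32 + 5)² - 1) = 144*(37² - 1) = 144*(1369 - 1) = 144*1368 = 196992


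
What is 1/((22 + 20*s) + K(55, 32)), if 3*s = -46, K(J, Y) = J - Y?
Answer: -3/785 ≈ -0.0038217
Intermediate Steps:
s = -46/3 (s = (⅓)*(-46) = -46/3 ≈ -15.333)
1/((22 + 20*s) + K(55, 32)) = 1/((22 + 20*(-46/3)) + (55 - 1*32)) = 1/((22 - 920/3) + (55 - 32)) = 1/(-854/3 + 23) = 1/(-785/3) = -3/785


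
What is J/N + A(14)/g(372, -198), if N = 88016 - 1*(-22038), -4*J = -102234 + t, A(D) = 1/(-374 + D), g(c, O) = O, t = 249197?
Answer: -1309385303/3922324560 ≈ -0.33383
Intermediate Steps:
J = -146963/4 (J = -(-102234 + 249197)/4 = -¼*146963 = -146963/4 ≈ -36741.)
N = 110054 (N = 88016 + 22038 = 110054)
J/N + A(14)/g(372, -198) = -146963/4/110054 + 1/((-374 + 14)*(-198)) = -146963/4*1/110054 - 1/198/(-360) = -146963/440216 - 1/360*(-1/198) = -146963/440216 + 1/71280 = -1309385303/3922324560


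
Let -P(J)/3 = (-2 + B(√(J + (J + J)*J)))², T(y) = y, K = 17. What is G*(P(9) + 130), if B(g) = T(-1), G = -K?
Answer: -1751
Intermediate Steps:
G = -17 (G = -1*17 = -17)
B(g) = -1
P(J) = -27 (P(J) = -3*(-2 - 1)² = -3*(-3)² = -3*9 = -27)
G*(P(9) + 130) = -17*(-27 + 130) = -17*103 = -1751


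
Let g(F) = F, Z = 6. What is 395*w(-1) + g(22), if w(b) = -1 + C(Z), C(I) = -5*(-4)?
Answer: 7527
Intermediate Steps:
C(I) = 20
w(b) = 19 (w(b) = -1 + 20 = 19)
395*w(-1) + g(22) = 395*19 + 22 = 7505 + 22 = 7527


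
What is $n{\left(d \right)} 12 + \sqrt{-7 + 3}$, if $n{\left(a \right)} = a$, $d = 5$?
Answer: $60 + 2 i \approx 60.0 + 2.0 i$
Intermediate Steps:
$n{\left(d \right)} 12 + \sqrt{-7 + 3} = 5 \cdot 12 + \sqrt{-7 + 3} = 60 + \sqrt{-4} = 60 + 2 i$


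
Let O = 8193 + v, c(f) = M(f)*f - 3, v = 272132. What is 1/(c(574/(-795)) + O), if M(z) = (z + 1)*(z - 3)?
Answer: 502459875/140850932440736 ≈ 3.5673e-6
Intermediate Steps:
M(z) = (1 + z)*(-3 + z)
c(f) = -3 + f*(-3 + f**2 - 2*f) (c(f) = (-3 + f**2 - 2*f)*f - 3 = f*(-3 + f**2 - 2*f) - 3 = -3 + f*(-3 + f**2 - 2*f))
O = 280325 (O = 8193 + 272132 = 280325)
1/(c(574/(-795)) + O) = 1/((-3 - 574/(-795)*(3 - (574/(-795))**2 + 2*(574/(-795)))) + 280325) = 1/((-3 - 574*(-1/795)*(3 - (574*(-1/795))**2 + 2*(574*(-1/795)))) + 280325) = 1/((-3 - 1*(-574/795)*(3 - (-574/795)**2 + 2*(-574/795))) + 280325) = 1/((-3 - 1*(-574/795)*(3 - 1*329476/632025 - 1148/795)) + 280325) = 1/((-3 - 1*(-574/795)*(3 - 329476/632025 - 1148/795)) + 280325) = 1/((-3 - 1*(-574/795)*653939/632025) + 280325) = 1/((-3 + 375360986/502459875) + 280325) = 1/(-1132018639/502459875 + 280325) = 1/(140850932440736/502459875) = 502459875/140850932440736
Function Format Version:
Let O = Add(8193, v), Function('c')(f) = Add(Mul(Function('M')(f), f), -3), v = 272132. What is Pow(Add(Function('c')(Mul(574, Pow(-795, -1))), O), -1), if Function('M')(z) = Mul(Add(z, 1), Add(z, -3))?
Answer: Rational(502459875, 140850932440736) ≈ 3.5673e-6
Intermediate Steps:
Function('M')(z) = Mul(Add(1, z), Add(-3, z))
Function('c')(f) = Add(-3, Mul(f, Add(-3, Pow(f, 2), Mul(-2, f)))) (Function('c')(f) = Add(Mul(Add(-3, Pow(f, 2), Mul(-2, f)), f), -3) = Add(Mul(f, Add(-3, Pow(f, 2), Mul(-2, f))), -3) = Add(-3, Mul(f, Add(-3, Pow(f, 2), Mul(-2, f)))))
O = 280325 (O = Add(8193, 272132) = 280325)
Pow(Add(Function('c')(Mul(574, Pow(-795, -1))), O), -1) = Pow(Add(Add(-3, Mul(-1, Mul(574, Pow(-795, -1)), Add(3, Mul(-1, Pow(Mul(574, Pow(-795, -1)), 2)), Mul(2, Mul(574, Pow(-795, -1)))))), 280325), -1) = Pow(Add(Add(-3, Mul(-1, Mul(574, Rational(-1, 795)), Add(3, Mul(-1, Pow(Mul(574, Rational(-1, 795)), 2)), Mul(2, Mul(574, Rational(-1, 795)))))), 280325), -1) = Pow(Add(Add(-3, Mul(-1, Rational(-574, 795), Add(3, Mul(-1, Pow(Rational(-574, 795), 2)), Mul(2, Rational(-574, 795))))), 280325), -1) = Pow(Add(Add(-3, Mul(-1, Rational(-574, 795), Add(3, Mul(-1, Rational(329476, 632025)), Rational(-1148, 795)))), 280325), -1) = Pow(Add(Add(-3, Mul(-1, Rational(-574, 795), Add(3, Rational(-329476, 632025), Rational(-1148, 795)))), 280325), -1) = Pow(Add(Add(-3, Mul(-1, Rational(-574, 795), Rational(653939, 632025))), 280325), -1) = Pow(Add(Add(-3, Rational(375360986, 502459875)), 280325), -1) = Pow(Add(Rational(-1132018639, 502459875), 280325), -1) = Pow(Rational(140850932440736, 502459875), -1) = Rational(502459875, 140850932440736)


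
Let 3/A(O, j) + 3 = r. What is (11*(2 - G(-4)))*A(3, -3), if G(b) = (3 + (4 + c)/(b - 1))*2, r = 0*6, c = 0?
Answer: 132/5 ≈ 26.400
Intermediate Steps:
r = 0
A(O, j) = -1 (A(O, j) = 3/(-3 + 0) = 3/(-3) = 3*(-⅓) = -1)
G(b) = 6 + 8/(-1 + b) (G(b) = (3 + (4 + 0)/(b - 1))*2 = (3 + 4/(-1 + b))*2 = 6 + 8/(-1 + b))
(11*(2 - G(-4)))*A(3, -3) = (11*(2 - 2*(1 + 3*(-4))/(-1 - 4)))*(-1) = (11*(2 - 2*(1 - 12)/(-5)))*(-1) = (11*(2 - 2*(-1)*(-11)/5))*(-1) = (11*(2 - 1*22/5))*(-1) = (11*(2 - 22/5))*(-1) = (11*(-12/5))*(-1) = -132/5*(-1) = 132/5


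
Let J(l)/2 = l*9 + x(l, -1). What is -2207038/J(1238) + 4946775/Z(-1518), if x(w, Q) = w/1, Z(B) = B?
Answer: -10486036057/3132140 ≈ -3347.9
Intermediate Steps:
x(w, Q) = w (x(w, Q) = w*1 = w)
J(l) = 20*l (J(l) = 2*(l*9 + l) = 2*(9*l + l) = 2*(10*l) = 20*l)
-2207038/J(1238) + 4946775/Z(-1518) = -2207038/(20*1238) + 4946775/(-1518) = -2207038/24760 + 4946775*(-1/1518) = -2207038*1/24760 - 1648925/506 = -1103519/12380 - 1648925/506 = -10486036057/3132140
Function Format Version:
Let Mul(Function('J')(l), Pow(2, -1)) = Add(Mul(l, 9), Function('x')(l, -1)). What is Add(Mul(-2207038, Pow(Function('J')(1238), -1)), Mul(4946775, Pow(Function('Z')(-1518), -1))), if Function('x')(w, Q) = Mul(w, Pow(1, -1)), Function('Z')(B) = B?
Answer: Rational(-10486036057, 3132140) ≈ -3347.9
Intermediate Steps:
Function('x')(w, Q) = w (Function('x')(w, Q) = Mul(w, 1) = w)
Function('J')(l) = Mul(20, l) (Function('J')(l) = Mul(2, Add(Mul(l, 9), l)) = Mul(2, Add(Mul(9, l), l)) = Mul(2, Mul(10, l)) = Mul(20, l))
Add(Mul(-2207038, Pow(Function('J')(1238), -1)), Mul(4946775, Pow(Function('Z')(-1518), -1))) = Add(Mul(-2207038, Pow(Mul(20, 1238), -1)), Mul(4946775, Pow(-1518, -1))) = Add(Mul(-2207038, Pow(24760, -1)), Mul(4946775, Rational(-1, 1518))) = Add(Mul(-2207038, Rational(1, 24760)), Rational(-1648925, 506)) = Add(Rational(-1103519, 12380), Rational(-1648925, 506)) = Rational(-10486036057, 3132140)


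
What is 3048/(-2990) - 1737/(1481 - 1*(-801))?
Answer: -6074583/3411590 ≈ -1.7806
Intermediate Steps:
3048/(-2990) - 1737/(1481 - 1*(-801)) = 3048*(-1/2990) - 1737/(1481 + 801) = -1524/1495 - 1737/2282 = -6074583/3411590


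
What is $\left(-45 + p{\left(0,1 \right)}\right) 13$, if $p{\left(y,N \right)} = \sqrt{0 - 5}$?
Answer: $-585 + 13 i \sqrt{5} \approx -585.0 + 29.069 i$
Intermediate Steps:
$p{\left(y,N \right)} = i \sqrt{5}$ ($p{\left(y,N \right)} = \sqrt{-5} = i \sqrt{5}$)
$\left(-45 + p{\left(0,1 \right)}\right) 13 = \left(-45 + i \sqrt{5}\right) 13 = -585 + 13 i \sqrt{5}$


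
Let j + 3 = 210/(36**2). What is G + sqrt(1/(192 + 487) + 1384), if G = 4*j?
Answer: -613/54 + sqrt(638081423)/679 ≈ 25.850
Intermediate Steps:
j = -613/216 (j = -3 + 210/(36**2) = -3 + 210/1296 = -3 + 210*(1/1296) = -3 + 35/216 = -613/216 ≈ -2.8380)
G = -613/54 (G = 4*(-613/216) = -613/54 ≈ -11.352)
G + sqrt(1/(192 + 487) + 1384) = -613/54 + sqrt(1/(192 + 487) + 1384) = -613/54 + sqrt(1/679 + 1384) = -613/54 + sqrt(939737/679) = -613/54 + sqrt(638081423)/679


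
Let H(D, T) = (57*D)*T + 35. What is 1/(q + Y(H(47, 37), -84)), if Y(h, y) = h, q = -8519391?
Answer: -1/8420233 ≈ -1.1876e-7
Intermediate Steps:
H(D, T) = 35 + 57*D*T (H(D, T) = 57*D*T + 35 = 35 + 57*D*T)
1/(q + Y(H(47, 37), -84)) = 1/(-8519391 + (35 + 57*47*37)) = 1/(-8519391 + (35 + 99123)) = 1/(-8519391 + 99158) = 1/(-8420233) = -1/8420233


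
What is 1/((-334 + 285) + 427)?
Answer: 1/378 ≈ 0.0026455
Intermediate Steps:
1/((-334 + 285) + 427) = 1/(-49 + 427) = 1/378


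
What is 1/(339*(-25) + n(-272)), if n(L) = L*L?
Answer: 1/65509 ≈ 1.5265e-5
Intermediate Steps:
n(L) = L²
1/(339*(-25) + n(-272)) = 1/(339*(-25) + (-272)²) = 1/(-8475 + 73984) = 1/65509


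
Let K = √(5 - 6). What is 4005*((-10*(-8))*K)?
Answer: 320400*I ≈ 3.204e+5*I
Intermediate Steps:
K = I (K = √(-1) = I ≈ 1.0*I)
4005*((-10*(-8))*K) = 4005*((-10*(-8))*I) = 4005*(80*I) = 320400*I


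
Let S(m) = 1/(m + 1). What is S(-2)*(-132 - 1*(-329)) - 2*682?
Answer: -1561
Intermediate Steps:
S(m) = 1/(1 + m)
S(-2)*(-132 - 1*(-329)) - 2*682 = (-132 - 1*(-329))/(1 - 2) - 2*682 = (-132 + 329)/(-1) - 1*1364 = -1*197 - 1364 = -197 - 1364 = -1561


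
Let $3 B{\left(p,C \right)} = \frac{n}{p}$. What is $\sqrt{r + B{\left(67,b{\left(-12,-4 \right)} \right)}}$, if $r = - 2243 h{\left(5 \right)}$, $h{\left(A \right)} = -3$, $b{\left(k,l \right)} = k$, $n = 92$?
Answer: $\frac{\sqrt{271876821}}{201} \approx 82.033$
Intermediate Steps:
$B{\left(p,C \right)} = \frac{92}{3 p}$ ($B{\left(p,C \right)} = \frac{92 \frac{1}{p}}{3} = \frac{92}{3 p}$)
$r = 6729$ ($r = \left(-2243\right) \left(-3\right) = 6729$)
$\sqrt{r + B{\left(67,b{\left(-12,-4 \right)} \right)}} = \sqrt{6729 + \frac{92}{3 \cdot 67}} = \sqrt{6729 + \frac{92}{3} \cdot \frac{1}{67}} = \sqrt{6729 + \frac{92}{201}} = \sqrt{\frac{1352621}{201}} = \frac{\sqrt{271876821}}{201}$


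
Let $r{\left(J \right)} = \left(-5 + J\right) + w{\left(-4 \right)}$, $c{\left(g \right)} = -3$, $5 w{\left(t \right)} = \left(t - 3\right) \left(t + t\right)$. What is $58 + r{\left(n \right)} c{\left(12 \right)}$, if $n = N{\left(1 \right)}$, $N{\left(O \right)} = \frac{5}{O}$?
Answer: $\frac{122}{5} \approx 24.4$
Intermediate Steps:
$w{\left(t \right)} = \frac{2 t \left(-3 + t\right)}{5}$ ($w{\left(t \right)} = \frac{\left(t - 3\right) \left(t + t\right)}{5} = \frac{\left(-3 + t\right) 2 t}{5} = \frac{2 t \left(-3 + t\right)}{5}$)
$n = 5$ ($n = \frac{5}{1} = 5 \cdot 1 = 5$)
$r{\left(J \right)} = \frac{31}{5} + J$ ($r{\left(J \right)} = \left(-5 + J\right) + \frac{2}{5} \left(-4\right) \left(-3 - 4\right) = \left(-5 + J\right) + \frac{2}{5} \left(-4\right) \left(-7\right) = \left(-5 + J\right) + \frac{56}{5} = \frac{31}{5} + J$)
$58 + r{\left(n \right)} c{\left(12 \right)} = 58 + \left(\frac{31}{5} + 5\right) \left(-3\right) = 58 + \frac{56}{5} \left(-3\right) = 58 - \frac{168}{5} = \frac{122}{5}$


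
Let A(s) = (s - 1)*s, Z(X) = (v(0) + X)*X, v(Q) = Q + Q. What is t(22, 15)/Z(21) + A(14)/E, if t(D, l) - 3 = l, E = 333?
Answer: 9584/16317 ≈ 0.58736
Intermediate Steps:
v(Q) = 2*Q
t(D, l) = 3 + l
Z(X) = X² (Z(X) = (2*0 + X)*X = (0 + X)*X = X*X = X²)
A(s) = s*(-1 + s) (A(s) = (-1 + s)*s = s*(-1 + s))
t(22, 15)/Z(21) + A(14)/E = (3 + 15)/(21²) + (14*(-1 + 14))/333 = 18/441 + (14*13)*(1/333) = 18*(1/441) + 182*(1/333) = 2/49 + 182/333 = 9584/16317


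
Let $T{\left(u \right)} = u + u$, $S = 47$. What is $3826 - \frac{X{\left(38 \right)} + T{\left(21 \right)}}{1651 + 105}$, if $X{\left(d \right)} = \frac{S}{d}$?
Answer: $\frac{255299685}{66728} \approx 3826.0$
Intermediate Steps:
$T{\left(u \right)} = 2 u$
$X{\left(d \right)} = \frac{47}{d}$
$3826 - \frac{X{\left(38 \right)} + T{\left(21 \right)}}{1651 + 105} = 3826 - \frac{\frac{47}{38} + 2 \cdot 21}{1651 + 105} = 3826 - \frac{47 \cdot \frac{1}{38} + 42}{1756} = 3826 - \left(\frac{47}{38} + 42\right) \frac{1}{1756} = 3826 - \frac{1643}{38} \cdot \frac{1}{1756} = 3826 - \frac{1643}{66728} = \frac{255299685}{66728}$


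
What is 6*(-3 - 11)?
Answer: -84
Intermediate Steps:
6*(-3 - 11) = 6*(-14) = -84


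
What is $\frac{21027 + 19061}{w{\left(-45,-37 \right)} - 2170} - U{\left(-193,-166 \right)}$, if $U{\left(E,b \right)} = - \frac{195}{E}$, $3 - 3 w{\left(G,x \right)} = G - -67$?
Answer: $- \frac{24484107}{1260097} \approx -19.43$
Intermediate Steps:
$w{\left(G,x \right)} = - \frac{64}{3} - \frac{G}{3}$ ($w{\left(G,x \right)} = 1 - \frac{G - -67}{3} = 1 - \frac{G + 67}{3} = 1 - \frac{67 + G}{3} = 1 - \left(\frac{67}{3} + \frac{G}{3}\right) = - \frac{64}{3} - \frac{G}{3}$)
$\frac{21027 + 19061}{w{\left(-45,-37 \right)} - 2170} - U{\left(-193,-166 \right)} = \frac{21027 + 19061}{\left(- \frac{64}{3} - -15\right) - 2170} - - \frac{195}{-193} = \frac{40088}{\left(- \frac{64}{3} + 15\right) - 2170} - \left(-195\right) \left(- \frac{1}{193}\right) = \frac{40088}{- \frac{19}{3} - 2170} - \frac{195}{193} = \frac{40088}{- \frac{6529}{3}} - \frac{195}{193} = 40088 \left(- \frac{3}{6529}\right) - \frac{195}{193} = - \frac{120264}{6529} - \frac{195}{193} = - \frac{24484107}{1260097}$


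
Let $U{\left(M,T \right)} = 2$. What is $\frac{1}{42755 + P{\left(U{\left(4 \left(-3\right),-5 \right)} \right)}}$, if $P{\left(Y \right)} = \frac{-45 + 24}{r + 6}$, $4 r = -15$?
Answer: $\frac{3}{128237} \approx 2.3394 \cdot 10^{-5}$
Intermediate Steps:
$r = - \frac{15}{4}$ ($r = \frac{1}{4} \left(-15\right) = - \frac{15}{4} \approx -3.75$)
$P{\left(Y \right)} = - \frac{28}{3}$ ($P{\left(Y \right)} = \frac{-45 + 24}{- \frac{15}{4} + 6} = - \frac{21}{\frac{9}{4}} = \left(-21\right) \frac{4}{9} = - \frac{28}{3}$)
$\frac{1}{42755 + P{\left(U{\left(4 \left(-3\right),-5 \right)} \right)}} = \frac{1}{42755 - \frac{28}{3}} = \frac{1}{\frac{128237}{3}} = \frac{3}{128237}$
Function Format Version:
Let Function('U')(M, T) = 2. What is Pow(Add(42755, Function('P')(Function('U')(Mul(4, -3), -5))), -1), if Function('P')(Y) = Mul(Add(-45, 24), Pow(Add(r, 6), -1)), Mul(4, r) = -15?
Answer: Rational(3, 128237) ≈ 2.3394e-5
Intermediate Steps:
r = Rational(-15, 4) (r = Mul(Rational(1, 4), -15) = Rational(-15, 4) ≈ -3.7500)
Function('P')(Y) = Rational(-28, 3) (Function('P')(Y) = Mul(Add(-45, 24), Pow(Add(Rational(-15, 4), 6), -1)) = Mul(-21, Pow(Rational(9, 4), -1)) = Mul(-21, Rational(4, 9)) = Rational(-28, 3))
Pow(Add(42755, Function('P')(Function('U')(Mul(4, -3), -5))), -1) = Pow(Add(42755, Rational(-28, 3)), -1) = Pow(Rational(128237, 3), -1) = Rational(3, 128237)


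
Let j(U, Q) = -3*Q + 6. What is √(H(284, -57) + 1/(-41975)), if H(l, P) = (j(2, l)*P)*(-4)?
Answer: 13*I*√80437748591/8395 ≈ 439.19*I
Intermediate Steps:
j(U, Q) = 6 - 3*Q
H(l, P) = -4*P*(6 - 3*l) (H(l, P) = ((6 - 3*l)*P)*(-4) = (P*(6 - 3*l))*(-4) = -4*P*(6 - 3*l))
√(H(284, -57) + 1/(-41975)) = √(12*(-57)*(-2 + 284) + 1/(-41975)) = √(12*(-57)*282 - 1/41975) = √(-192888 - 1/41975) = √(-8096473801/41975) = 13*I*√80437748591/8395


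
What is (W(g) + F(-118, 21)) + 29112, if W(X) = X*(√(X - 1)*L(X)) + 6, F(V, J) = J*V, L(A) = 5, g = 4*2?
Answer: 26640 + 40*√7 ≈ 26746.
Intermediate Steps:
g = 8
W(X) = 6 + 5*X*√(-1 + X) (W(X) = X*(√(X - 1)*5) + 6 = X*(√(-1 + X)*5) + 6 = X*(5*√(-1 + X)) + 6 = 5*X*√(-1 + X) + 6 = 6 + 5*X*√(-1 + X))
(W(g) + F(-118, 21)) + 29112 = ((6 + 5*8*√(-1 + 8)) + 21*(-118)) + 29112 = ((6 + 5*8*√7) - 2478) + 29112 = ((6 + 40*√7) - 2478) + 29112 = (-2472 + 40*√7) + 29112 = 26640 + 40*√7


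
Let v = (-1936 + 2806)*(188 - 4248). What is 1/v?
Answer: -1/3532200 ≈ -2.8311e-7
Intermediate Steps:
v = -3532200 (v = 870*(-4060) = -3532200)
1/v = 1/(-3532200) = -1/3532200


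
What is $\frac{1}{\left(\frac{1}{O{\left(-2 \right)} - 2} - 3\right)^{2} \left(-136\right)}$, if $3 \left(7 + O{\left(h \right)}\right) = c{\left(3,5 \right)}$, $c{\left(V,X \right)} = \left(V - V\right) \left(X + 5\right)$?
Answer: $- \frac{81}{106624} \approx -0.00075968$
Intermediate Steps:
$c{\left(V,X \right)} = 0$ ($c{\left(V,X \right)} = 0 \left(5 + X\right) = 0$)
$O{\left(h \right)} = -7$ ($O{\left(h \right)} = -7 + \frac{1}{3} \cdot 0 = -7 + 0 = -7$)
$\frac{1}{\left(\frac{1}{O{\left(-2 \right)} - 2} - 3\right)^{2} \left(-136\right)} = \frac{1}{\left(\frac{1}{-7 - 2} - 3\right)^{2} \left(-136\right)} = \frac{1}{\left(\frac{1}{-9} - 3\right)^{2} \left(-136\right)} = \frac{1}{\left(- \frac{1}{9} - 3\right)^{2} \left(-136\right)} = \frac{1}{\left(- \frac{28}{9}\right)^{2} \left(-136\right)} = \frac{1}{\frac{784}{81} \left(-136\right)} = \frac{1}{- \frac{106624}{81}} = - \frac{81}{106624}$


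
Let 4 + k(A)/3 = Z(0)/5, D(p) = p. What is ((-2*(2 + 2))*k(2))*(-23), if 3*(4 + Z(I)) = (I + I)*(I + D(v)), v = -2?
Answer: -13248/5 ≈ -2649.6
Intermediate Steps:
Z(I) = -4 + 2*I*(-2 + I)/3 (Z(I) = -4 + ((I + I)*(I - 2))/3 = -4 + ((2*I)*(-2 + I))/3 = -4 + (2*I*(-2 + I))/3 = -4 + 2*I*(-2 + I)/3)
k(A) = -72/5 (k(A) = -12 + 3*((-4 - 4/3*0 + (2/3)*0**2)/5) = -12 + 3*((-4 + 0 + (2/3)*0)*(1/5)) = -12 + 3*((-4 + 0 + 0)*(1/5)) = -12 + 3*(-4*1/5) = -12 + 3*(-4/5) = -12 - 12/5 = -72/5)
((-2*(2 + 2))*k(2))*(-23) = (-2*(2 + 2)*(-72/5))*(-23) = (-2*4*(-72/5))*(-23) = -8*(-72/5)*(-23) = (576/5)*(-23) = -13248/5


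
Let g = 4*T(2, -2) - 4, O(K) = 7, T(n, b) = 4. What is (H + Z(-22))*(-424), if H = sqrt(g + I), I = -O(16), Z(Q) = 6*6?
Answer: -15264 - 424*sqrt(5) ≈ -16212.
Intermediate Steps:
Z(Q) = 36
g = 12 (g = 4*4 - 4 = 16 - 4 = 12)
I = -7 (I = -1*7 = -7)
H = sqrt(5) (H = sqrt(12 - 7) = sqrt(5) ≈ 2.2361)
(H + Z(-22))*(-424) = (sqrt(5) + 36)*(-424) = (36 + sqrt(5))*(-424) = -15264 - 424*sqrt(5)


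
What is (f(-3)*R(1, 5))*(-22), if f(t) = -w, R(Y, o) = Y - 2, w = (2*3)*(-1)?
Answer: 132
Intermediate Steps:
w = -6 (w = 6*(-1) = -6)
R(Y, o) = -2 + Y
f(t) = 6 (f(t) = -1*(-6) = 6)
(f(-3)*R(1, 5))*(-22) = (6*(-2 + 1))*(-22) = (6*(-1))*(-22) = -6*(-22) = 132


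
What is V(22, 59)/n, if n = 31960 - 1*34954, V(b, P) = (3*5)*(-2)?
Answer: 5/499 ≈ 0.010020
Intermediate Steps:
V(b, P) = -30 (V(b, P) = 15*(-2) = -30)
n = -2994 (n = 31960 - 34954 = -2994)
V(22, 59)/n = -30/(-2994) = -30*(-1/2994) = 5/499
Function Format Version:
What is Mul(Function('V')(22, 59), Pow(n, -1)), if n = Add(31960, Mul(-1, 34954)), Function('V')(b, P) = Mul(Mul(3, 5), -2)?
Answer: Rational(5, 499) ≈ 0.010020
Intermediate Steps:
Function('V')(b, P) = -30 (Function('V')(b, P) = Mul(15, -2) = -30)
n = -2994 (n = Add(31960, -34954) = -2994)
Mul(Function('V')(22, 59), Pow(n, -1)) = Mul(-30, Pow(-2994, -1)) = Mul(-30, Rational(-1, 2994)) = Rational(5, 499)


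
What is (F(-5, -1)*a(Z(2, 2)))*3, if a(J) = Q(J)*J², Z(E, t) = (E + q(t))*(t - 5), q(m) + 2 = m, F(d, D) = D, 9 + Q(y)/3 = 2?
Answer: 2268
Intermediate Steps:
Q(y) = -21 (Q(y) = -27 + 3*2 = -27 + 6 = -21)
q(m) = -2 + m
Z(E, t) = (-5 + t)*(-2 + E + t) (Z(E, t) = (E + (-2 + t))*(t - 5) = (-2 + E + t)*(-5 + t) = (-5 + t)*(-2 + E + t))
a(J) = -21*J²
(F(-5, -1)*a(Z(2, 2)))*3 = -(-21)*(10 + 2² - 7*2 - 5*2 + 2*2)²*3 = -(-21)*(10 + 4 - 14 - 10 + 4)²*3 = -(-21)*(-6)²*3 = -(-21)*36*3 = -1*(-756)*3 = 756*3 = 2268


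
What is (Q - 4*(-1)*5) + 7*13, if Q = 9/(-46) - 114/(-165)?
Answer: 282083/2530 ≈ 111.50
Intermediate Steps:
Q = 1253/2530 (Q = 9*(-1/46) - 114*(-1/165) = -9/46 + 38/55 = 1253/2530 ≈ 0.49526)
(Q - 4*(-1)*5) + 7*13 = (1253/2530 - 4*(-1)*5) + 7*13 = (1253/2530 + 4*5) + 91 = (1253/2530 + 20) + 91 = 51853/2530 + 91 = 282083/2530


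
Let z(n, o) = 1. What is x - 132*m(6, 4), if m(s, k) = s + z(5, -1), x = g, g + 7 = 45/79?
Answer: -73504/79 ≈ -930.43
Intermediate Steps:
g = -508/79 (g = -7 + 45/79 = -508/79 ≈ -6.4304)
x = -508/79 ≈ -6.4304
m(s, k) = 1 + s (m(s, k) = s + 1 = 1 + s)
x - 132*m(6, 4) = -508/79 - 132*(1 + 6) = -508/79 - 132*7 = -508/79 - 924 = -73504/79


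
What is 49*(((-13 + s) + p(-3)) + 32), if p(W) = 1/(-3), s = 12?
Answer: 4508/3 ≈ 1502.7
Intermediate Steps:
p(W) = -⅓
49*(((-13 + s) + p(-3)) + 32) = 49*(((-13 + 12) - ⅓) + 32) = 49*((-1 - ⅓) + 32) = 49*(-4/3 + 32) = 49*(92/3) = 4508/3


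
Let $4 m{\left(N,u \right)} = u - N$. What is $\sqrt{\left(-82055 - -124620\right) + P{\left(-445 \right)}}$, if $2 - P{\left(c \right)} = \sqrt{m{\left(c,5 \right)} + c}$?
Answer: $\frac{\sqrt{170268 - 2 i \sqrt{1330}}}{2} \approx 206.32 - 0.044191 i$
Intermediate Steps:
$m{\left(N,u \right)} = - \frac{N}{4} + \frac{u}{4}$ ($m{\left(N,u \right)} = \frac{u - N}{4} = - \frac{N}{4} + \frac{u}{4}$)
$P{\left(c \right)} = 2 - \sqrt{\frac{5}{4} + \frac{3 c}{4}}$ ($P{\left(c \right)} = 2 - \sqrt{\left(- \frac{c}{4} + \frac{1}{4} \cdot 5\right) + c} = 2 - \sqrt{\left(- \frac{c}{4} + \frac{5}{4}\right) + c} = 2 - \sqrt{\left(\frac{5}{4} - \frac{c}{4}\right) + c} = 2 - \sqrt{\frac{5}{4} + \frac{3 c}{4}}$)
$\sqrt{\left(-82055 - -124620\right) + P{\left(-445 \right)}} = \sqrt{\left(-82055 - -124620\right) + \left(2 - \frac{\sqrt{5 + 3 \left(-445\right)}}{2}\right)} = \sqrt{\left(-82055 + 124620\right) + \left(2 - \frac{\sqrt{5 - 1335}}{2}\right)} = \sqrt{42565 + \left(2 - \frac{\sqrt{-1330}}{2}\right)} = \sqrt{42565 + \left(2 - \frac{i \sqrt{1330}}{2}\right)} = \sqrt{42567 - \frac{i \sqrt{1330}}{2}}$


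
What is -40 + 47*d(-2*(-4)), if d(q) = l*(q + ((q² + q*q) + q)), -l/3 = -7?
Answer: 142088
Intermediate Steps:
l = 21 (l = -3*(-7) = 21)
d(q) = 42*q + 42*q² (d(q) = 21*(q + ((q² + q*q) + q)) = 21*(q + ((q² + q²) + q)) = 21*(q + (2*q² + q)) = 21*(q + (q + 2*q²)) = 21*(2*q + 2*q²) = 42*q + 42*q²)
-40 + 47*d(-2*(-4)) = -40 + 47*(42*(-2*(-4))*(1 - 2*(-4))) = -40 + 47*(42*8*(1 + 8)) = -40 + 47*(42*8*9) = -40 + 47*3024 = -40 + 142128 = 142088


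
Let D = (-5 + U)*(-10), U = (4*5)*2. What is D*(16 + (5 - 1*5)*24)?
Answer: -5600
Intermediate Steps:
U = 40 (U = 20*2 = 40)
D = -350 (D = (-5 + 40)*(-10) = 35*(-10) = -350)
D*(16 + (5 - 1*5)*24) = -350*(16 + (5 - 1*5)*24) = -350*(16 + (5 - 5)*24) = -350*(16 + 0*24) = -350*(16 + 0) = -350*16 = -5600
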